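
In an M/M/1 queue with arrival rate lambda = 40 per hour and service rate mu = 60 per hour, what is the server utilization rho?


rho = lambda/mu = 40/60 = 0.6667

0.6667


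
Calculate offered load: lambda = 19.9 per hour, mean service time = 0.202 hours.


Offered load a = lambda * E[S] = 19.9 * 0.202 = 4.02 Erlangs

4.02 Erlangs


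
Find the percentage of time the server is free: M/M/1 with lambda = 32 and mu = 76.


Idle fraction = (1 - rho) * 100 = (1 - 32/76) * 100 = 57.9%

57.9%


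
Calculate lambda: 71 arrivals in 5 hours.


lambda = total arrivals / time = 71 / 5 = 14.2 per hour

14.2 per hour


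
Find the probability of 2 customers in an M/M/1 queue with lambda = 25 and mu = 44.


rho = 25/44; P(n) = (1-rho)*rho^n = (1-25/44)*(25/44)^2 = 0.1394

0.1394


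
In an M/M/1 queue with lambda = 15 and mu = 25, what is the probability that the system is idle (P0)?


P0 = 1 - rho = 1 - 15/25 = 0.4

0.4


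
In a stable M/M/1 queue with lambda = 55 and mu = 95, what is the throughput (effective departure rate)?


For a stable queue (lambda < mu), throughput = lambda = 55 per hour

55 per hour


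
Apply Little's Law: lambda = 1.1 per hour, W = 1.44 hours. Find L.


L = lambda * W = 1.1 * 1.44 = 1.58

1.58


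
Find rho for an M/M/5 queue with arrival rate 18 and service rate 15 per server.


rho = lambda/(c*mu) = 18/(5*15) = 0.24

0.24


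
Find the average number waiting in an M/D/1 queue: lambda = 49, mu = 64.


M/D/1: Lq = rho^2 / (2*(1-rho)) where rho = 49/64; Lq = 1.25

1.25


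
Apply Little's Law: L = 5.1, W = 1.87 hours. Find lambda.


lambda = L / W = 5.1 / 1.87 = 2.73 per hour

2.73 per hour


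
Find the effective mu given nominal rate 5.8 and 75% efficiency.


Effective rate = mu * efficiency = 5.8 * 0.75 = 4.35 per hour

4.35 per hour


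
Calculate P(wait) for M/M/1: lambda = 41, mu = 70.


P(wait) = rho = lambda/mu = 41/70 = 0.5857

0.5857


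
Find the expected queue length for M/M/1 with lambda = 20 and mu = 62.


rho = 20/62; Lq = rho^2/(1-rho) = 0.15

0.15


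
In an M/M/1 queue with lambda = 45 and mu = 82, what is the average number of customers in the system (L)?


rho = 45/82; L = rho/(1-rho) = 1.22

1.22


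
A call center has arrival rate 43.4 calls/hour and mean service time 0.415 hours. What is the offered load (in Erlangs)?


Offered load a = lambda * E[S] = 43.4 * 0.415 = 18.01 Erlangs

18.01 Erlangs


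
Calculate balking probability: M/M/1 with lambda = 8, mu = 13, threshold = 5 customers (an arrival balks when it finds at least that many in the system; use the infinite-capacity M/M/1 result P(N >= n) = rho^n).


P(N >= 5) = rho^5 = (8/13)^5 = 0.0883

0.0883


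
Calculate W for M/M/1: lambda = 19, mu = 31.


W = 1/(mu - lambda) = 1/(31 - 19) = 0.0833 hours

0.0833 hours


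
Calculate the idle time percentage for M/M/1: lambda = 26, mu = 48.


Idle fraction = (1 - rho) * 100 = (1 - 26/48) * 100 = 45.8%

45.8%


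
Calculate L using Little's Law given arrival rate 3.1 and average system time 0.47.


L = lambda * W = 3.1 * 0.47 = 1.46

1.46


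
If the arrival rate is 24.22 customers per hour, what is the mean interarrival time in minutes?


Mean interarrival time = 60/lambda = 60/24.22 = 2.48 minutes

2.48 minutes


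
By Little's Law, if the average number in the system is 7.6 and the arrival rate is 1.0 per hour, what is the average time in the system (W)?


W = L / lambda = 7.6 / 1.0 = 7.6 hours

7.6 hours


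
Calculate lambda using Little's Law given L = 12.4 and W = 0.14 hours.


lambda = L / W = 12.4 / 0.14 = 88.57 per hour

88.57 per hour


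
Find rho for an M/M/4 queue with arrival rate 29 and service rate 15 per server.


rho = lambda/(c*mu) = 29/(4*15) = 0.4833

0.4833


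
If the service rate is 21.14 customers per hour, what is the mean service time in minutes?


Mean service time = 60/mu = 60/21.14 = 2.84 minutes

2.84 minutes


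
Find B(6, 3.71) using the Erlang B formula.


B(N,A) = (A^N/N!) / sum(A^k/k!, k=0..N) with N=6, A=3.71 = 0.0966

0.0966


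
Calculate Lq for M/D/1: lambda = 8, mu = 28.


M/D/1: Lq = rho^2 / (2*(1-rho)) where rho = 8/28; Lq = 0.06

0.06


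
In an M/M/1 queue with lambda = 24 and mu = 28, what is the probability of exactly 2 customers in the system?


rho = 24/28; P(n) = (1-rho)*rho^n = (1-24/28)*(24/28)^2 = 0.105

0.105


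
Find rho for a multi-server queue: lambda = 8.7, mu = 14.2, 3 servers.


rho = lambda / (c * mu) = 8.7 / (3 * 14.2) = 0.2042

0.2042


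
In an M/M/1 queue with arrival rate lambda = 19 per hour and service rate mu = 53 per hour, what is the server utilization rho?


rho = lambda/mu = 19/53 = 0.3585

0.3585


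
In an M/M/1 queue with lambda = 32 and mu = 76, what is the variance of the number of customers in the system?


rho = 32/76; Var(N) = rho/(1-rho)^2 = 1.26

1.26


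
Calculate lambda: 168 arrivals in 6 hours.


lambda = total arrivals / time = 168 / 6 = 28.0 per hour

28.0 per hour


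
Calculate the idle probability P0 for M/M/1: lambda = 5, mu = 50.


P0 = 1 - rho = 1 - 5/50 = 0.9

0.9


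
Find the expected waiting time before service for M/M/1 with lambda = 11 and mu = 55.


rho = 11/55; Wq = rho/(mu - lambda) = 0.0045 hours

0.0045 hours


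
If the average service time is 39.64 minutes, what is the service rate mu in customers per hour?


mu = 60 / avg_service_time = 60 / 39.64 = 1.51 per hour

1.51 per hour


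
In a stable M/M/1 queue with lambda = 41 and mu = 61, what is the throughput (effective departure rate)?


For a stable queue (lambda < mu), throughput = lambda = 41 per hour

41 per hour


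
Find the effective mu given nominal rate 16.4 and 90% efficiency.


Effective rate = mu * efficiency = 16.4 * 0.9 = 14.76 per hour

14.76 per hour


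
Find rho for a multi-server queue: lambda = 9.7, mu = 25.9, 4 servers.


rho = lambda / (c * mu) = 9.7 / (4 * 25.9) = 0.0936

0.0936


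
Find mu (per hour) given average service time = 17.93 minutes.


mu = 60 / avg_service_time = 60 / 17.93 = 3.35 per hour

3.35 per hour


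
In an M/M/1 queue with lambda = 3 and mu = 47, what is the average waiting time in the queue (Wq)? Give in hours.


rho = 3/47; Wq = rho/(mu - lambda) = 0.0015 hours

0.0015 hours


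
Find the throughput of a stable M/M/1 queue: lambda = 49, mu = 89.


For a stable queue (lambda < mu), throughput = lambda = 49 per hour

49 per hour


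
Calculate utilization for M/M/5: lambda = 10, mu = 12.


rho = lambda/(c*mu) = 10/(5*12) = 0.1667

0.1667


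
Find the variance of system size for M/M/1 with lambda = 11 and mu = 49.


rho = 11/49; Var(N) = rho/(1-rho)^2 = 0.37

0.37


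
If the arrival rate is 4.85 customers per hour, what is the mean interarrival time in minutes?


Mean interarrival time = 60/lambda = 60/4.85 = 12.37 minutes

12.37 minutes


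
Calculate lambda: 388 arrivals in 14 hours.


lambda = total arrivals / time = 388 / 14 = 27.71 per hour

27.71 per hour


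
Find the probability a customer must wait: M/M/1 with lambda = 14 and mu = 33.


P(wait) = rho = lambda/mu = 14/33 = 0.4242

0.4242


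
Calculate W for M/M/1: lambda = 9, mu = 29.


W = 1/(mu - lambda) = 1/(29 - 9) = 0.05 hours

0.05 hours


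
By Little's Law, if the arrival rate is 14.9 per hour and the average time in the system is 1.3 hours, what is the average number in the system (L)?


L = lambda * W = 14.9 * 1.3 = 19.37

19.37


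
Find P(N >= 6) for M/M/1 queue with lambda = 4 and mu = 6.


P(N >= 6) = rho^6 = (4/6)^6 = 0.0878

0.0878


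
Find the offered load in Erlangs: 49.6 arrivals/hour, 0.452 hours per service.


Offered load a = lambda * E[S] = 49.6 * 0.452 = 22.42 Erlangs

22.42 Erlangs


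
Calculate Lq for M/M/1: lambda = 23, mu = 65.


rho = 23/65; Lq = rho^2/(1-rho) = 0.19

0.19


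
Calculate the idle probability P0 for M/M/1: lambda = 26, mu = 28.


P0 = 1 - rho = 1 - 26/28 = 0.0714

0.0714


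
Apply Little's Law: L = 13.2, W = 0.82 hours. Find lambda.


lambda = L / W = 13.2 / 0.82 = 16.1 per hour

16.1 per hour


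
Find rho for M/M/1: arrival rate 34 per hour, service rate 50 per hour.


rho = lambda/mu = 34/50 = 0.68

0.68


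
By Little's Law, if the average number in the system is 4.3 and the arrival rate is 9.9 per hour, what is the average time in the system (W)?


W = L / lambda = 4.3 / 9.9 = 0.4343 hours

0.4343 hours


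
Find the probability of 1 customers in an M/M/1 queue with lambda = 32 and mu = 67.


rho = 32/67; P(n) = (1-rho)*rho^n = (1-32/67)*(32/67)^1 = 0.2495

0.2495


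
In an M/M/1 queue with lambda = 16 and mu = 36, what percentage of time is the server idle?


Idle fraction = (1 - rho) * 100 = (1 - 16/36) * 100 = 55.6%

55.6%


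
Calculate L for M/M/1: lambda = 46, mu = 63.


rho = 46/63; L = rho/(1-rho) = 2.71

2.71


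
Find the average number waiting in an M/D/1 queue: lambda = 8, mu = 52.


M/D/1: Lq = rho^2 / (2*(1-rho)) where rho = 8/52; Lq = 0.01

0.01


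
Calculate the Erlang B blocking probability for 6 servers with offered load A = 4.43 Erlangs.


B(N,A) = (A^N/N!) / sum(A^k/k!, k=0..N) with N=6, A=4.43 = 0.1489

0.1489


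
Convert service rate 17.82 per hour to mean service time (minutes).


Mean service time = 60/mu = 60/17.82 = 3.37 minutes

3.37 minutes


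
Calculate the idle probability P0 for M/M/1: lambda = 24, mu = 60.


P0 = 1 - rho = 1 - 24/60 = 0.6

0.6


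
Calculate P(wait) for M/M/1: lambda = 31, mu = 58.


P(wait) = rho = lambda/mu = 31/58 = 0.5345

0.5345


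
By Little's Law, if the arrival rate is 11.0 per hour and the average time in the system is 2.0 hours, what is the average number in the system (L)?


L = lambda * W = 11.0 * 2.0 = 22.0

22.0


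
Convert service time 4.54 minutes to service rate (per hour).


mu = 60 / avg_service_time = 60 / 4.54 = 13.22 per hour

13.22 per hour


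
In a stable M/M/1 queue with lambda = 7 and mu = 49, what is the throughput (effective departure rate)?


For a stable queue (lambda < mu), throughput = lambda = 7 per hour

7 per hour


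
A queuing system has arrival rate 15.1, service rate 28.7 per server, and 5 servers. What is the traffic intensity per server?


rho = lambda / (c * mu) = 15.1 / (5 * 28.7) = 0.1052

0.1052


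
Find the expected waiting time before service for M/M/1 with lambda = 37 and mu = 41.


rho = 37/41; Wq = rho/(mu - lambda) = 0.2256 hours

0.2256 hours


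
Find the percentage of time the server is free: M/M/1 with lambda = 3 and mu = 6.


Idle fraction = (1 - rho) * 100 = (1 - 3/6) * 100 = 50.0%

50.0%


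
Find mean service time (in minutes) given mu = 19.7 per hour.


Mean service time = 60/mu = 60/19.7 = 3.05 minutes

3.05 minutes


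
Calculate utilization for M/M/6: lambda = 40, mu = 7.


rho = lambda/(c*mu) = 40/(6*7) = 0.9524

0.9524


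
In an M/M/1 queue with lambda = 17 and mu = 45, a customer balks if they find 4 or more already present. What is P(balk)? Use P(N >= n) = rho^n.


P(N >= 4) = rho^4 = (17/45)^4 = 0.0204

0.0204


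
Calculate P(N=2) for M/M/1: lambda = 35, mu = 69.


rho = 35/69; P(n) = (1-rho)*rho^n = (1-35/69)*(35/69)^2 = 0.1268

0.1268


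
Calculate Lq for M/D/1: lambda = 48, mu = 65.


M/D/1: Lq = rho^2 / (2*(1-rho)) where rho = 48/65; Lq = 1.04

1.04


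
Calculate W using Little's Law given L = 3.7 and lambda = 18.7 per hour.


W = L / lambda = 3.7 / 18.7 = 0.1979 hours

0.1979 hours


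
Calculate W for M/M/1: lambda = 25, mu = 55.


W = 1/(mu - lambda) = 1/(55 - 25) = 0.0333 hours

0.0333 hours


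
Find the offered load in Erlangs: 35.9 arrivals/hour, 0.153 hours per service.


Offered load a = lambda * E[S] = 35.9 * 0.153 = 5.49 Erlangs

5.49 Erlangs


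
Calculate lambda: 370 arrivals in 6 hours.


lambda = total arrivals / time = 370 / 6 = 61.67 per hour

61.67 per hour


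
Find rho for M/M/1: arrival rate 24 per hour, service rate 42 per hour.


rho = lambda/mu = 24/42 = 0.5714

0.5714


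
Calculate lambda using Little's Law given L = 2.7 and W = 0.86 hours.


lambda = L / W = 2.7 / 0.86 = 3.14 per hour

3.14 per hour


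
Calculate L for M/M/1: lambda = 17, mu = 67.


rho = 17/67; L = rho/(1-rho) = 0.34

0.34


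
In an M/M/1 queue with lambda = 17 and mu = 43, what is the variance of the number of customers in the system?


rho = 17/43; Var(N) = rho/(1-rho)^2 = 1.08

1.08


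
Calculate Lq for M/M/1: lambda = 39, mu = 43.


rho = 39/43; Lq = rho^2/(1-rho) = 8.84

8.84


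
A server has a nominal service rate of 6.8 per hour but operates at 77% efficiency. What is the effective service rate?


Effective rate = mu * efficiency = 6.8 * 0.77 = 5.24 per hour

5.24 per hour


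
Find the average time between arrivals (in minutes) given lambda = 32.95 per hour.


Mean interarrival time = 60/lambda = 60/32.95 = 1.82 minutes

1.82 minutes


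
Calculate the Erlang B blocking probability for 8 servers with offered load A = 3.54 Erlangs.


B(N,A) = (A^N/N!) / sum(A^k/k!, k=0..N) with N=8, A=3.54 = 0.0179

0.0179


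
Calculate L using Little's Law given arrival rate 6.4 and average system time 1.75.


L = lambda * W = 6.4 * 1.75 = 11.2

11.2


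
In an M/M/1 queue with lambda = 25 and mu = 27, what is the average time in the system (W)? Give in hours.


W = 1/(mu - lambda) = 1/(27 - 25) = 0.5 hours

0.5 hours


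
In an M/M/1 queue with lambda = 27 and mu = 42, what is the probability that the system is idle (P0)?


P0 = 1 - rho = 1 - 27/42 = 0.3571

0.3571


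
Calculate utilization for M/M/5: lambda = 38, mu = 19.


rho = lambda/(c*mu) = 38/(5*19) = 0.4

0.4


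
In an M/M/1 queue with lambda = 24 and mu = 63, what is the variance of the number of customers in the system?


rho = 24/63; Var(N) = rho/(1-rho)^2 = 0.99

0.99


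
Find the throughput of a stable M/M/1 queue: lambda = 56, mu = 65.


For a stable queue (lambda < mu), throughput = lambda = 56 per hour

56 per hour


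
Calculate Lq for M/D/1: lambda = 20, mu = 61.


M/D/1: Lq = rho^2 / (2*(1-rho)) where rho = 20/61; Lq = 0.08

0.08


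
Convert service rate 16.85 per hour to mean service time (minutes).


Mean service time = 60/mu = 60/16.85 = 3.56 minutes

3.56 minutes


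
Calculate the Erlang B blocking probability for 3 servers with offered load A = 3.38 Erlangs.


B(N,A) = (A^N/N!) / sum(A^k/k!, k=0..N) with N=3, A=3.38 = 0.3894

0.3894


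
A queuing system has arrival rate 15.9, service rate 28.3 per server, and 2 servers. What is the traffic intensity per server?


rho = lambda / (c * mu) = 15.9 / (2 * 28.3) = 0.2809

0.2809


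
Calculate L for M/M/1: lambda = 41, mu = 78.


rho = 41/78; L = rho/(1-rho) = 1.11

1.11


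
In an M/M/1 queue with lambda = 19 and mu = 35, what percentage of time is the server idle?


Idle fraction = (1 - rho) * 100 = (1 - 19/35) * 100 = 45.7%

45.7%


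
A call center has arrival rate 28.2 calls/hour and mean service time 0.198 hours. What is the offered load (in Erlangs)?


Offered load a = lambda * E[S] = 28.2 * 0.198 = 5.58 Erlangs

5.58 Erlangs


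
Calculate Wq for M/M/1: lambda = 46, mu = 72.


rho = 46/72; Wq = rho/(mu - lambda) = 0.0246 hours

0.0246 hours


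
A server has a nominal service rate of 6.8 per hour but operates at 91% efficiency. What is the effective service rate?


Effective rate = mu * efficiency = 6.8 * 0.91 = 6.19 per hour

6.19 per hour


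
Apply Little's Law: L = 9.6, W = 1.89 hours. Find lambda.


lambda = L / W = 9.6 / 1.89 = 5.08 per hour

5.08 per hour


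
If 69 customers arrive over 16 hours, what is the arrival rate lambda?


lambda = total arrivals / time = 69 / 16 = 4.31 per hour

4.31 per hour


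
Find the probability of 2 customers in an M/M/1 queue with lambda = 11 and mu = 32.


rho = 11/32; P(n) = (1-rho)*rho^n = (1-11/32)*(11/32)^2 = 0.0775

0.0775


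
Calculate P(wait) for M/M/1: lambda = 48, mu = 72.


P(wait) = rho = lambda/mu = 48/72 = 0.6667

0.6667


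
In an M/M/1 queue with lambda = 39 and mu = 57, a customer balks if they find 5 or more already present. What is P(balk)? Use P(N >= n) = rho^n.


P(N >= 5) = rho^5 = (39/57)^5 = 0.15

0.15


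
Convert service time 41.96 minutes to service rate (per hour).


mu = 60 / avg_service_time = 60 / 41.96 = 1.43 per hour

1.43 per hour


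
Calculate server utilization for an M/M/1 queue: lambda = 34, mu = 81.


rho = lambda/mu = 34/81 = 0.4198

0.4198


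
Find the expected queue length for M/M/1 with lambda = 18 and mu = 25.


rho = 18/25; Lq = rho^2/(1-rho) = 1.85

1.85


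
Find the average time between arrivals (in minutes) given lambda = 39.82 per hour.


Mean interarrival time = 60/lambda = 60/39.82 = 1.51 minutes

1.51 minutes


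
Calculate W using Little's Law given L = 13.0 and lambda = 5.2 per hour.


W = L / lambda = 13.0 / 5.2 = 2.5 hours

2.5 hours


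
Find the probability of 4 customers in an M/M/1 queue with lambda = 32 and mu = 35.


rho = 32/35; P(n) = (1-rho)*rho^n = (1-32/35)*(32/35)^4 = 0.0599

0.0599


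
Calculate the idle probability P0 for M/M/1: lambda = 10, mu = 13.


P0 = 1 - rho = 1 - 10/13 = 0.2308

0.2308


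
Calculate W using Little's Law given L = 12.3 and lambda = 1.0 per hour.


W = L / lambda = 12.3 / 1.0 = 12.3 hours

12.3 hours


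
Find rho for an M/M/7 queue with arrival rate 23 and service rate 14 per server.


rho = lambda/(c*mu) = 23/(7*14) = 0.2347

0.2347


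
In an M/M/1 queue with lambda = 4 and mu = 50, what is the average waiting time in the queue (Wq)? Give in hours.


rho = 4/50; Wq = rho/(mu - lambda) = 0.0017 hours

0.0017 hours


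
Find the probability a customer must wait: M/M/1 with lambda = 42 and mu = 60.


P(wait) = rho = lambda/mu = 42/60 = 0.7

0.7


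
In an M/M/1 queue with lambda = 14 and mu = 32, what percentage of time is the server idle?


Idle fraction = (1 - rho) * 100 = (1 - 14/32) * 100 = 56.3%

56.3%


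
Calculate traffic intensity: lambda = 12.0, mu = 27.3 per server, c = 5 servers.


rho = lambda / (c * mu) = 12.0 / (5 * 27.3) = 0.0879

0.0879


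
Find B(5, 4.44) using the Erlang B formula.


B(N,A) = (A^N/N!) / sum(A^k/k!, k=0..N) with N=5, A=4.44 = 0.2378

0.2378


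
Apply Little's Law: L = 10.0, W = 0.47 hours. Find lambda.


lambda = L / W = 10.0 / 0.47 = 21.28 per hour

21.28 per hour


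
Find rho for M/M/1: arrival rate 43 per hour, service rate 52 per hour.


rho = lambda/mu = 43/52 = 0.8269

0.8269


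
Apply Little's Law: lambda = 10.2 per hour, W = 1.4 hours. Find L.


L = lambda * W = 10.2 * 1.4 = 14.28

14.28


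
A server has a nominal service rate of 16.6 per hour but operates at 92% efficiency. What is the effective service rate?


Effective rate = mu * efficiency = 16.6 * 0.92 = 15.27 per hour

15.27 per hour


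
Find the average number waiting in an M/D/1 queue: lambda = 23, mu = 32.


M/D/1: Lq = rho^2 / (2*(1-rho)) where rho = 23/32; Lq = 0.92

0.92


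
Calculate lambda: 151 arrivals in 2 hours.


lambda = total arrivals / time = 151 / 2 = 75.5 per hour

75.5 per hour


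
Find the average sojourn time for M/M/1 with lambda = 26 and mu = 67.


W = 1/(mu - lambda) = 1/(67 - 26) = 0.0244 hours

0.0244 hours


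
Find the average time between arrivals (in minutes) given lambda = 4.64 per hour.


Mean interarrival time = 60/lambda = 60/4.64 = 12.93 minutes

12.93 minutes


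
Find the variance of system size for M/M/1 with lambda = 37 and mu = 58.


rho = 37/58; Var(N) = rho/(1-rho)^2 = 4.87

4.87


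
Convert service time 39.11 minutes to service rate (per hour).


mu = 60 / avg_service_time = 60 / 39.11 = 1.53 per hour

1.53 per hour


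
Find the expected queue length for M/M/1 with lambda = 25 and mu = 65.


rho = 25/65; Lq = rho^2/(1-rho) = 0.24

0.24


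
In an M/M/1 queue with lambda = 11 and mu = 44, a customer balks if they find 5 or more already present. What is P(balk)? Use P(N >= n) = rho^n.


P(N >= 5) = rho^5 = (11/44)^5 = 0.001

0.001


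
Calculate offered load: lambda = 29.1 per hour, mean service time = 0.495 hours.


Offered load a = lambda * E[S] = 29.1 * 0.495 = 14.4 Erlangs

14.4 Erlangs


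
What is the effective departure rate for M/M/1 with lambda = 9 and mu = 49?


For a stable queue (lambda < mu), throughput = lambda = 9 per hour

9 per hour


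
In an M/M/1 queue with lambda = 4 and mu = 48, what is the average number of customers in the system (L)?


rho = 4/48; L = rho/(1-rho) = 0.09

0.09


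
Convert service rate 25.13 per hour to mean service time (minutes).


Mean service time = 60/mu = 60/25.13 = 2.39 minutes

2.39 minutes


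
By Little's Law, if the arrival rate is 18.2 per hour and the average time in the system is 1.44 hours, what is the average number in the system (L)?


L = lambda * W = 18.2 * 1.44 = 26.21

26.21


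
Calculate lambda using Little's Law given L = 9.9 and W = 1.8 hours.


lambda = L / W = 9.9 / 1.8 = 5.5 per hour

5.5 per hour


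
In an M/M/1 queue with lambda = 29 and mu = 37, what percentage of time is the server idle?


Idle fraction = (1 - rho) * 100 = (1 - 29/37) * 100 = 21.6%

21.6%


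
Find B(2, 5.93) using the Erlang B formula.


B(N,A) = (A^N/N!) / sum(A^k/k!, k=0..N) with N=2, A=5.93 = 0.7173

0.7173


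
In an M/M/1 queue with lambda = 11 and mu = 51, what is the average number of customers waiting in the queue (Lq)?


rho = 11/51; Lq = rho^2/(1-rho) = 0.06

0.06


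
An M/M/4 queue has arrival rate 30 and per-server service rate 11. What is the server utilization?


rho = lambda/(c*mu) = 30/(4*11) = 0.6818

0.6818


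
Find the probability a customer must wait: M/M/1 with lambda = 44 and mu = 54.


P(wait) = rho = lambda/mu = 44/54 = 0.8148

0.8148


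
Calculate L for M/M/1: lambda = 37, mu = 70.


rho = 37/70; L = rho/(1-rho) = 1.12

1.12


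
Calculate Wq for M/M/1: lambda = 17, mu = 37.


rho = 17/37; Wq = rho/(mu - lambda) = 0.023 hours

0.023 hours


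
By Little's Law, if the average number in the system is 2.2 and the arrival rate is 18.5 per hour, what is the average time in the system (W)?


W = L / lambda = 2.2 / 18.5 = 0.1189 hours

0.1189 hours


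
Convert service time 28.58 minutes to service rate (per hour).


mu = 60 / avg_service_time = 60 / 28.58 = 2.1 per hour

2.1 per hour


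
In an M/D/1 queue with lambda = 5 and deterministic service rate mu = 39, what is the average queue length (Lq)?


M/D/1: Lq = rho^2 / (2*(1-rho)) where rho = 5/39; Lq = 0.01

0.01


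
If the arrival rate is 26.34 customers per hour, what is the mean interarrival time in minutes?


Mean interarrival time = 60/lambda = 60/26.34 = 2.28 minutes

2.28 minutes


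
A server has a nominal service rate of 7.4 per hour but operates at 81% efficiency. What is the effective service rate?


Effective rate = mu * efficiency = 7.4 * 0.81 = 5.99 per hour

5.99 per hour


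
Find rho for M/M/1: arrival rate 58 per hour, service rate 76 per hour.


rho = lambda/mu = 58/76 = 0.7632

0.7632


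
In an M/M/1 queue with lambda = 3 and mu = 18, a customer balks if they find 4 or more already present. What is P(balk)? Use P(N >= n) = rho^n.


P(N >= 4) = rho^4 = (3/18)^4 = 0.0008

0.0008


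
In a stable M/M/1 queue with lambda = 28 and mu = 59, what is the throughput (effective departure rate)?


For a stable queue (lambda < mu), throughput = lambda = 28 per hour

28 per hour


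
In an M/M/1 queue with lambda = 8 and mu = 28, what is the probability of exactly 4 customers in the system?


rho = 8/28; P(n) = (1-rho)*rho^n = (1-8/28)*(8/28)^4 = 0.0048

0.0048


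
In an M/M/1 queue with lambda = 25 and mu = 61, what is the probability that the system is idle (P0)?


P0 = 1 - rho = 1 - 25/61 = 0.5902

0.5902


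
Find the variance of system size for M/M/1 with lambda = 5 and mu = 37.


rho = 5/37; Var(N) = rho/(1-rho)^2 = 0.18

0.18


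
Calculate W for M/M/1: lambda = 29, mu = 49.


W = 1/(mu - lambda) = 1/(49 - 29) = 0.05 hours

0.05 hours


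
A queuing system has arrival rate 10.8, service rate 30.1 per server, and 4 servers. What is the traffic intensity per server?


rho = lambda / (c * mu) = 10.8 / (4 * 30.1) = 0.0897

0.0897


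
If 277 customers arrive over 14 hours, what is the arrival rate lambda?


lambda = total arrivals / time = 277 / 14 = 19.79 per hour

19.79 per hour


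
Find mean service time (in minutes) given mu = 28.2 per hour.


Mean service time = 60/mu = 60/28.2 = 2.13 minutes

2.13 minutes


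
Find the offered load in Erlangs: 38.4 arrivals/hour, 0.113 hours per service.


Offered load a = lambda * E[S] = 38.4 * 0.113 = 4.34 Erlangs

4.34 Erlangs


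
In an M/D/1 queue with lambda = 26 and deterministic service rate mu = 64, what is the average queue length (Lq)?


M/D/1: Lq = rho^2 / (2*(1-rho)) where rho = 26/64; Lq = 0.14

0.14


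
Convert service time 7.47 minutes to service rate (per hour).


mu = 60 / avg_service_time = 60 / 7.47 = 8.03 per hour

8.03 per hour


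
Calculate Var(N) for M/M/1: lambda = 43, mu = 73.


rho = 43/73; Var(N) = rho/(1-rho)^2 = 3.49

3.49


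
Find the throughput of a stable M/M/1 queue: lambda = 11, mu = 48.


For a stable queue (lambda < mu), throughput = lambda = 11 per hour

11 per hour


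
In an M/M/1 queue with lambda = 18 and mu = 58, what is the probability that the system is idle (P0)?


P0 = 1 - rho = 1 - 18/58 = 0.6897

0.6897


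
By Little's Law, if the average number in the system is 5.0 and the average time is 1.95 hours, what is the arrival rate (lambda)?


lambda = L / W = 5.0 / 1.95 = 2.56 per hour

2.56 per hour


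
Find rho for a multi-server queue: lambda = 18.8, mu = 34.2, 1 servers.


rho = lambda / (c * mu) = 18.8 / (1 * 34.2) = 0.5497

0.5497


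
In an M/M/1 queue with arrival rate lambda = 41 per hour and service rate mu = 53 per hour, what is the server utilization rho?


rho = lambda/mu = 41/53 = 0.7736

0.7736


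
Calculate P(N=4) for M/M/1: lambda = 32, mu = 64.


rho = 32/64; P(n) = (1-rho)*rho^n = (1-32/64)*(32/64)^4 = 0.0313

0.0313


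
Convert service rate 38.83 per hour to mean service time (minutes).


Mean service time = 60/mu = 60/38.83 = 1.55 minutes

1.55 minutes


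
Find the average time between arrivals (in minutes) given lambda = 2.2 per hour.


Mean interarrival time = 60/lambda = 60/2.2 = 27.27 minutes

27.27 minutes


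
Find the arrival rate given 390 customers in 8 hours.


lambda = total arrivals / time = 390 / 8 = 48.75 per hour

48.75 per hour


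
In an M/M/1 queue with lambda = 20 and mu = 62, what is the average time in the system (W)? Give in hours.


W = 1/(mu - lambda) = 1/(62 - 20) = 0.0238 hours

0.0238 hours


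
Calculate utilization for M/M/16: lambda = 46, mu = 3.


rho = lambda/(c*mu) = 46/(16*3) = 0.9583

0.9583


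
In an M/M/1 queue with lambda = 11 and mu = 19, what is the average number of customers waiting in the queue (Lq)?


rho = 11/19; Lq = rho^2/(1-rho) = 0.8

0.8


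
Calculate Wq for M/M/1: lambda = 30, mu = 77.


rho = 30/77; Wq = rho/(mu - lambda) = 0.0083 hours

0.0083 hours


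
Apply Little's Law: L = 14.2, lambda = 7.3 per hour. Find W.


W = L / lambda = 14.2 / 7.3 = 1.9452 hours

1.9452 hours


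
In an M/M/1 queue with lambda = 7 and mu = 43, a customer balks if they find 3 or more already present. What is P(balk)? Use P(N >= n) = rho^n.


P(N >= 3) = rho^3 = (7/43)^3 = 0.0043

0.0043


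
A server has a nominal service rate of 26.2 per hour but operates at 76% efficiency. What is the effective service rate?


Effective rate = mu * efficiency = 26.2 * 0.76 = 19.91 per hour

19.91 per hour


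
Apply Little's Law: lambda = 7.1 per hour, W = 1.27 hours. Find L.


L = lambda * W = 7.1 * 1.27 = 9.02

9.02


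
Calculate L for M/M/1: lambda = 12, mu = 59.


rho = 12/59; L = rho/(1-rho) = 0.26

0.26


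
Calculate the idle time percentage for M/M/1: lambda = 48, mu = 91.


Idle fraction = (1 - rho) * 100 = (1 - 48/91) * 100 = 47.3%

47.3%


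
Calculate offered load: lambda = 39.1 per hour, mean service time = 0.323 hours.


Offered load a = lambda * E[S] = 39.1 * 0.323 = 12.63 Erlangs

12.63 Erlangs


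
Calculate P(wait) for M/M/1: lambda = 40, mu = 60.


P(wait) = rho = lambda/mu = 40/60 = 0.6667

0.6667


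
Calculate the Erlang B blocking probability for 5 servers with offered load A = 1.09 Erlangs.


B(N,A) = (A^N/N!) / sum(A^k/k!, k=0..N) with N=5, A=1.09 = 0.0043

0.0043


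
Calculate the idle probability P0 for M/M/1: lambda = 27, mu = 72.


P0 = 1 - rho = 1 - 27/72 = 0.625

0.625


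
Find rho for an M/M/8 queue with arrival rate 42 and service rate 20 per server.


rho = lambda/(c*mu) = 42/(8*20) = 0.2625

0.2625


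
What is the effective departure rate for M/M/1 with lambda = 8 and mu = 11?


For a stable queue (lambda < mu), throughput = lambda = 8 per hour

8 per hour


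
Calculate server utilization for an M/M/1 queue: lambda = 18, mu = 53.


rho = lambda/mu = 18/53 = 0.3396

0.3396


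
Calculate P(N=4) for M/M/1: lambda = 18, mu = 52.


rho = 18/52; P(n) = (1-rho)*rho^n = (1-18/52)*(18/52)^4 = 0.0094

0.0094


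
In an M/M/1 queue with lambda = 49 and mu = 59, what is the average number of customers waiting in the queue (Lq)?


rho = 49/59; Lq = rho^2/(1-rho) = 4.07

4.07


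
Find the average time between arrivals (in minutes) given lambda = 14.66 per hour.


Mean interarrival time = 60/lambda = 60/14.66 = 4.09 minutes

4.09 minutes


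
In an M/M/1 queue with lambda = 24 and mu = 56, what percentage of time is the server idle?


Idle fraction = (1 - rho) * 100 = (1 - 24/56) * 100 = 57.1%

57.1%


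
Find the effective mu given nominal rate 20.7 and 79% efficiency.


Effective rate = mu * efficiency = 20.7 * 0.79 = 16.35 per hour

16.35 per hour


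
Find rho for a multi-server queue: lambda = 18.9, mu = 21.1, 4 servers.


rho = lambda / (c * mu) = 18.9 / (4 * 21.1) = 0.2239

0.2239


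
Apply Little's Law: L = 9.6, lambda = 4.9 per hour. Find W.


W = L / lambda = 9.6 / 4.9 = 1.9592 hours

1.9592 hours


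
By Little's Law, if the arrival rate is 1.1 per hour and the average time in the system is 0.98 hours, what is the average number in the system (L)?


L = lambda * W = 1.1 * 0.98 = 1.08

1.08


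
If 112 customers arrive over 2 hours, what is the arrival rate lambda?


lambda = total arrivals / time = 112 / 2 = 56.0 per hour

56.0 per hour


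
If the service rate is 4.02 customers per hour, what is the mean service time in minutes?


Mean service time = 60/mu = 60/4.02 = 14.93 minutes

14.93 minutes


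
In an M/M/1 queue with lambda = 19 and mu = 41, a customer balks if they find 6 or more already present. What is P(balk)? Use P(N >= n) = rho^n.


P(N >= 6) = rho^6 = (19/41)^6 = 0.0099

0.0099


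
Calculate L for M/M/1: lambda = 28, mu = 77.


rho = 28/77; L = rho/(1-rho) = 0.57

0.57


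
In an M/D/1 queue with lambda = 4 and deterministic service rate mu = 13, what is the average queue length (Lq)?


M/D/1: Lq = rho^2 / (2*(1-rho)) where rho = 4/13; Lq = 0.07

0.07


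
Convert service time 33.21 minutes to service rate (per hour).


mu = 60 / avg_service_time = 60 / 33.21 = 1.81 per hour

1.81 per hour


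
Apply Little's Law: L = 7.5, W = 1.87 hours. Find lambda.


lambda = L / W = 7.5 / 1.87 = 4.01 per hour

4.01 per hour


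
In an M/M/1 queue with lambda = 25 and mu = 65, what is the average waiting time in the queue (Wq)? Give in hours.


rho = 25/65; Wq = rho/(mu - lambda) = 0.0096 hours

0.0096 hours


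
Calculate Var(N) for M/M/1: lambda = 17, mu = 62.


rho = 17/62; Var(N) = rho/(1-rho)^2 = 0.52

0.52


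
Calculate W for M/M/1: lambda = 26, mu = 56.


W = 1/(mu - lambda) = 1/(56 - 26) = 0.0333 hours

0.0333 hours


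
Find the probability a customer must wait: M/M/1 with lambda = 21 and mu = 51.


P(wait) = rho = lambda/mu = 21/51 = 0.4118

0.4118


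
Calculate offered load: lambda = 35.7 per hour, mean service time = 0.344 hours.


Offered load a = lambda * E[S] = 35.7 * 0.344 = 12.28 Erlangs

12.28 Erlangs


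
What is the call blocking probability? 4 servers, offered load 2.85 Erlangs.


B(N,A) = (A^N/N!) / sum(A^k/k!, k=0..N) with N=4, A=2.85 = 0.1893

0.1893


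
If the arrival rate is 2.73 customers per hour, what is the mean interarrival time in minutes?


Mean interarrival time = 60/lambda = 60/2.73 = 21.98 minutes

21.98 minutes


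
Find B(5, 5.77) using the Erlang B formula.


B(N,A) = (A^N/N!) / sum(A^k/k!, k=0..N) with N=5, A=5.77 = 0.344

0.344


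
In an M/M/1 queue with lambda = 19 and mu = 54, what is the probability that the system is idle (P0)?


P0 = 1 - rho = 1 - 19/54 = 0.6481

0.6481


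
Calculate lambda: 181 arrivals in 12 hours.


lambda = total arrivals / time = 181 / 12 = 15.08 per hour

15.08 per hour


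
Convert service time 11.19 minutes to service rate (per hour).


mu = 60 / avg_service_time = 60 / 11.19 = 5.36 per hour

5.36 per hour


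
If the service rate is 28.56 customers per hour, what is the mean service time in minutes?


Mean service time = 60/mu = 60/28.56 = 2.1 minutes

2.1 minutes


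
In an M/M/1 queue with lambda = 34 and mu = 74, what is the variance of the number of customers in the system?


rho = 34/74; Var(N) = rho/(1-rho)^2 = 1.57

1.57


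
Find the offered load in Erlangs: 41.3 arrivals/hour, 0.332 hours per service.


Offered load a = lambda * E[S] = 41.3 * 0.332 = 13.71 Erlangs

13.71 Erlangs


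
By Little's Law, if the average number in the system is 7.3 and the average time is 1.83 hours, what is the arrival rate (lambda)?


lambda = L / W = 7.3 / 1.83 = 3.99 per hour

3.99 per hour


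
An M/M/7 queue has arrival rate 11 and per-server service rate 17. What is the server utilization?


rho = lambda/(c*mu) = 11/(7*17) = 0.0924

0.0924


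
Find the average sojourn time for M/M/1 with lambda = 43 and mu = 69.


W = 1/(mu - lambda) = 1/(69 - 43) = 0.0385 hours

0.0385 hours


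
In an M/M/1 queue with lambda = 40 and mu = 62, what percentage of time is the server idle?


Idle fraction = (1 - rho) * 100 = (1 - 40/62) * 100 = 35.5%

35.5%


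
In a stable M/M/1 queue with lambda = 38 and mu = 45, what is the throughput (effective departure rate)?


For a stable queue (lambda < mu), throughput = lambda = 38 per hour

38 per hour


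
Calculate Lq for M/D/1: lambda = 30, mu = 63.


M/D/1: Lq = rho^2 / (2*(1-rho)) where rho = 30/63; Lq = 0.22

0.22


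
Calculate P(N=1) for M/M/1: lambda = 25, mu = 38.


rho = 25/38; P(n) = (1-rho)*rho^n = (1-25/38)*(25/38)^1 = 0.2251

0.2251


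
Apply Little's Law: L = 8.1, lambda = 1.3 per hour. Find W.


W = L / lambda = 8.1 / 1.3 = 6.2308 hours

6.2308 hours


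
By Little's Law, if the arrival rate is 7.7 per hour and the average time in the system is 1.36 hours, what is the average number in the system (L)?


L = lambda * W = 7.7 * 1.36 = 10.47

10.47


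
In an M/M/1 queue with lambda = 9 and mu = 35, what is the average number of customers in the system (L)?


rho = 9/35; L = rho/(1-rho) = 0.35

0.35


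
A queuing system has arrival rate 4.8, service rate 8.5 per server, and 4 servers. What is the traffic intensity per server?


rho = lambda / (c * mu) = 4.8 / (4 * 8.5) = 0.1412

0.1412


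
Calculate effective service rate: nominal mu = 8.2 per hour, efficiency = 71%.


Effective rate = mu * efficiency = 8.2 * 0.71 = 5.82 per hour

5.82 per hour


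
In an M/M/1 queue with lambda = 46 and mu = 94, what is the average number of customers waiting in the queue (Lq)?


rho = 46/94; Lq = rho^2/(1-rho) = 0.47

0.47


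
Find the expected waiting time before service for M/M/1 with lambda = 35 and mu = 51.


rho = 35/51; Wq = rho/(mu - lambda) = 0.0429 hours

0.0429 hours


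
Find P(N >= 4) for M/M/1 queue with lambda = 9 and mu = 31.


P(N >= 4) = rho^4 = (9/31)^4 = 0.0071

0.0071


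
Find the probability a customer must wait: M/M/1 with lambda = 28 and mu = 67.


P(wait) = rho = lambda/mu = 28/67 = 0.4179

0.4179


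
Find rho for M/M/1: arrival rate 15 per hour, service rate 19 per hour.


rho = lambda/mu = 15/19 = 0.7895

0.7895


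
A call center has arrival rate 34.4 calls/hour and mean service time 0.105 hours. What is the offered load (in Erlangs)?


Offered load a = lambda * E[S] = 34.4 * 0.105 = 3.61 Erlangs

3.61 Erlangs


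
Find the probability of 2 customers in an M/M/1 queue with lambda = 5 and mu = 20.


rho = 5/20; P(n) = (1-rho)*rho^n = (1-5/20)*(5/20)^2 = 0.0469

0.0469


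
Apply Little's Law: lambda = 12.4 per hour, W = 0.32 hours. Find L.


L = lambda * W = 12.4 * 0.32 = 3.97

3.97


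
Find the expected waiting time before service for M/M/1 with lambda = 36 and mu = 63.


rho = 36/63; Wq = rho/(mu - lambda) = 0.0212 hours

0.0212 hours


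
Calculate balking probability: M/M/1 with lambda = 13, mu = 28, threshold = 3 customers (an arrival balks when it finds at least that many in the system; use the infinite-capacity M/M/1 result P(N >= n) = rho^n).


P(N >= 3) = rho^3 = (13/28)^3 = 0.1001

0.1001


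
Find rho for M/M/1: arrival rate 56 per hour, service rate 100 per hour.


rho = lambda/mu = 56/100 = 0.56

0.56


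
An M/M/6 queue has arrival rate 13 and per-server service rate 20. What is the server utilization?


rho = lambda/(c*mu) = 13/(6*20) = 0.1083

0.1083


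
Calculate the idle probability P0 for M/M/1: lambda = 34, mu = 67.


P0 = 1 - rho = 1 - 34/67 = 0.4925

0.4925


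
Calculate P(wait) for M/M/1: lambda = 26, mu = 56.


P(wait) = rho = lambda/mu = 26/56 = 0.4643

0.4643


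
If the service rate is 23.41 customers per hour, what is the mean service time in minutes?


Mean service time = 60/mu = 60/23.41 = 2.56 minutes

2.56 minutes


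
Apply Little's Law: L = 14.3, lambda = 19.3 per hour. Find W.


W = L / lambda = 14.3 / 19.3 = 0.7409 hours

0.7409 hours


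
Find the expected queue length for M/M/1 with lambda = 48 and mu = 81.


rho = 48/81; Lq = rho^2/(1-rho) = 0.86

0.86


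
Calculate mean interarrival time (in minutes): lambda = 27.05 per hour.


Mean interarrival time = 60/lambda = 60/27.05 = 2.22 minutes

2.22 minutes


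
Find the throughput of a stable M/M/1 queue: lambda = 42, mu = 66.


For a stable queue (lambda < mu), throughput = lambda = 42 per hour

42 per hour


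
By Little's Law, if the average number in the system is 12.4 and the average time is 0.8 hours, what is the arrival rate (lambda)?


lambda = L / W = 12.4 / 0.8 = 15.5 per hour

15.5 per hour


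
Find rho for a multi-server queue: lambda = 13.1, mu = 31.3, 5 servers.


rho = lambda / (c * mu) = 13.1 / (5 * 31.3) = 0.0837

0.0837
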